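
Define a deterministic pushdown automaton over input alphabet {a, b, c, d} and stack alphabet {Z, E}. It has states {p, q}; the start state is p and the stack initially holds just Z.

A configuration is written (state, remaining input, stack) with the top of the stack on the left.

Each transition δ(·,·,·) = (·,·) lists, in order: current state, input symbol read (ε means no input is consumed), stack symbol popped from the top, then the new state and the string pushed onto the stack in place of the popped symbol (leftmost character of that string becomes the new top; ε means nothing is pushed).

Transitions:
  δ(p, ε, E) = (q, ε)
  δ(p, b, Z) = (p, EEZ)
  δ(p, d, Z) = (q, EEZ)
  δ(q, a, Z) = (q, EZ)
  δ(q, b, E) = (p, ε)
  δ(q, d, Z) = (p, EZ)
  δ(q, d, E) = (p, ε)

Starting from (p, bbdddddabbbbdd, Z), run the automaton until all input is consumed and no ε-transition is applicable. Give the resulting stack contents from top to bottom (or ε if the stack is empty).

EEZ

(p, bbdddddabbbbdd, Z) ⊢ (p, bdddddabbbbdd, EEZ) ⊢ (q, bdddddabbbbdd, EZ) ⊢ (p, dddddabbbbdd, Z) ⊢ (q, ddddabbbbdd, EEZ) ⊢ (p, dddabbbbdd, EZ) ⊢ (q, dddabbbbdd, Z) ⊢ (p, ddabbbbdd, EZ) ⊢ (q, ddabbbbdd, Z) ⊢ (p, dabbbbdd, EZ) ⊢ (q, dabbbbdd, Z) ⊢ (p, abbbbdd, EZ) ⊢ (q, abbbbdd, Z) ⊢ (q, bbbbdd, EZ) ⊢ (p, bbbdd, Z) ⊢ (p, bbdd, EEZ) ⊢ (q, bbdd, EZ) ⊢ (p, bdd, Z) ⊢ (p, dd, EEZ) ⊢ (q, dd, EZ) ⊢ (p, d, Z) ⊢ (q, ε, EEZ)
All input consumed in state q with stack EEZ.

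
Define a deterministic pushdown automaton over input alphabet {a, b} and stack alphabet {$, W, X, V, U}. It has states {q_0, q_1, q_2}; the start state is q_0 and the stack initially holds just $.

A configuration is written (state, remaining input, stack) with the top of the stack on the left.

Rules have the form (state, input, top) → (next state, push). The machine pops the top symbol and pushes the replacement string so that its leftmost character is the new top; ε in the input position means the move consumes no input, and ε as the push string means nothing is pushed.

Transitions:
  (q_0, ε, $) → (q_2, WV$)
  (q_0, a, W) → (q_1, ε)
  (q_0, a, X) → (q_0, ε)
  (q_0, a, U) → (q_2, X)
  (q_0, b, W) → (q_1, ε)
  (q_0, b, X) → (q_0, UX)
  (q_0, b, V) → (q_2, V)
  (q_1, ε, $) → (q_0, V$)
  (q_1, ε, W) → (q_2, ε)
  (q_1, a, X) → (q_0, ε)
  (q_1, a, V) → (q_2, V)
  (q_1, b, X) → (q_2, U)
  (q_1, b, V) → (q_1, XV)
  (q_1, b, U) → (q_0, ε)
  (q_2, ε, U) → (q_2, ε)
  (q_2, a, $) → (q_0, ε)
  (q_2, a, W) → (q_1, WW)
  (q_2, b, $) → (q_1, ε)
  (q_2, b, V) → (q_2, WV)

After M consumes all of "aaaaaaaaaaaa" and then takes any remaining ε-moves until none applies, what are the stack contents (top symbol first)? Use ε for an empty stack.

(q_0, aaaaaaaaaaaa, $)
  ε-move, top $: go to q_2, push WV$ → (q_2, aaaaaaaaaaaa, WV$)
  read a, top W: go to q_1, push WW → (q_1, aaaaaaaaaaa, WWV$)
  ε-move, top W: go to q_2, push ε → (q_2, aaaaaaaaaaa, WV$)
  read a, top W: go to q_1, push WW → (q_1, aaaaaaaaaa, WWV$)
  ε-move, top W: go to q_2, push ε → (q_2, aaaaaaaaaa, WV$)
  read a, top W: go to q_1, push WW → (q_1, aaaaaaaaa, WWV$)
  ε-move, top W: go to q_2, push ε → (q_2, aaaaaaaaa, WV$)
  read a, top W: go to q_1, push WW → (q_1, aaaaaaaa, WWV$)
  ε-move, top W: go to q_2, push ε → (q_2, aaaaaaaa, WV$)
  read a, top W: go to q_1, push WW → (q_1, aaaaaaa, WWV$)
  ε-move, top W: go to q_2, push ε → (q_2, aaaaaaa, WV$)
  read a, top W: go to q_1, push WW → (q_1, aaaaaa, WWV$)
  ε-move, top W: go to q_2, push ε → (q_2, aaaaaa, WV$)
  read a, top W: go to q_1, push WW → (q_1, aaaaa, WWV$)
  ε-move, top W: go to q_2, push ε → (q_2, aaaaa, WV$)
  read a, top W: go to q_1, push WW → (q_1, aaaa, WWV$)
  ε-move, top W: go to q_2, push ε → (q_2, aaaa, WV$)
  read a, top W: go to q_1, push WW → (q_1, aaa, WWV$)
  ε-move, top W: go to q_2, push ε → (q_2, aaa, WV$)
  read a, top W: go to q_1, push WW → (q_1, aa, WWV$)
  ε-move, top W: go to q_2, push ε → (q_2, aa, WV$)
  read a, top W: go to q_1, push WW → (q_1, a, WWV$)
  ε-move, top W: go to q_2, push ε → (q_2, a, WV$)
  read a, top W: go to q_1, push WW → (q_1, ε, WWV$)
  ε-move, top W: go to q_2, push ε → (q_2, ε, WV$)
All input consumed in state q_2 with stack WV$.

WV$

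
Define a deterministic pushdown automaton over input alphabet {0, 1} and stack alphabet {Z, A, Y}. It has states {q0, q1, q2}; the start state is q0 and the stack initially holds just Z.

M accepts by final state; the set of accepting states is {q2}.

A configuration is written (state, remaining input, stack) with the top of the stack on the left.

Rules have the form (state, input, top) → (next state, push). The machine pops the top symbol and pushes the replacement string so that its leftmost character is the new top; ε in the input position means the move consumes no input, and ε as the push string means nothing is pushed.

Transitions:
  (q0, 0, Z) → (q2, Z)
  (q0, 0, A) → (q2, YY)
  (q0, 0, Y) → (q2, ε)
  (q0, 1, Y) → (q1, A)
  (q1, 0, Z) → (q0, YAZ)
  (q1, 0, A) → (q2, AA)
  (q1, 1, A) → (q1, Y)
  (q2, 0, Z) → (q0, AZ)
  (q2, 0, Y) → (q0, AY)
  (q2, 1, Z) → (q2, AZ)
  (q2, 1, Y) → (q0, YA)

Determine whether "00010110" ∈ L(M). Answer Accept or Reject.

(q0, 00010110, Z)
  read 0, top Z: go to q2, push Z → (q2, 0010110, Z)
  read 0, top Z: go to q0, push AZ → (q0, 010110, AZ)
  read 0, top A: go to q2, push YY → (q2, 10110, YYZ)
  read 1, top Y: go to q0, push YA → (q0, 0110, YAYZ)
  read 0, top Y: go to q2, push ε → (q2, 110, AYZ)
No transition applies at (q2, 110, AYZ); input not fully consumed.

Reject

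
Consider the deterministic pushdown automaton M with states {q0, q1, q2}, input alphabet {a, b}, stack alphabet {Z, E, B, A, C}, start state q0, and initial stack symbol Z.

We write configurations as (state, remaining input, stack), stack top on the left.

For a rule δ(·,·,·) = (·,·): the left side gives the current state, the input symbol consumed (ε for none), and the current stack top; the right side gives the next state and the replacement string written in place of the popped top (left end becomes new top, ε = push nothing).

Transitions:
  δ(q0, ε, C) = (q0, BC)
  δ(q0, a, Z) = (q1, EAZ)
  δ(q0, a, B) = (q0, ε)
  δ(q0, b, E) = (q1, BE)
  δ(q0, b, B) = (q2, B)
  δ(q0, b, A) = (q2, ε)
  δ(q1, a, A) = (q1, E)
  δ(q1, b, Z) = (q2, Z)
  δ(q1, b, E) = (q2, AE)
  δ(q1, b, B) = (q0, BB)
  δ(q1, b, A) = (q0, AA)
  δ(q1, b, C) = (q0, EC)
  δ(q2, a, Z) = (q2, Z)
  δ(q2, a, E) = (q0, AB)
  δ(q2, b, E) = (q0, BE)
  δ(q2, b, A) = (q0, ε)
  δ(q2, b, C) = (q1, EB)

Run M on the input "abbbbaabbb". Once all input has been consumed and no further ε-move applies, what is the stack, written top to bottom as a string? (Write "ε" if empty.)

BBEAZ

(q0, abbbbaabbb, Z) ⊢ (q1, bbbbaabbb, EAZ) ⊢ (q2, bbbaabbb, AEAZ) ⊢ (q0, bbaabbb, EAZ) ⊢ (q1, baabbb, BEAZ) ⊢ (q0, aabbb, BBEAZ) ⊢ (q0, abbb, BEAZ) ⊢ (q0, bbb, EAZ) ⊢ (q1, bb, BEAZ) ⊢ (q0, b, BBEAZ) ⊢ (q2, ε, BBEAZ)
All input consumed in state q2 with stack BBEAZ.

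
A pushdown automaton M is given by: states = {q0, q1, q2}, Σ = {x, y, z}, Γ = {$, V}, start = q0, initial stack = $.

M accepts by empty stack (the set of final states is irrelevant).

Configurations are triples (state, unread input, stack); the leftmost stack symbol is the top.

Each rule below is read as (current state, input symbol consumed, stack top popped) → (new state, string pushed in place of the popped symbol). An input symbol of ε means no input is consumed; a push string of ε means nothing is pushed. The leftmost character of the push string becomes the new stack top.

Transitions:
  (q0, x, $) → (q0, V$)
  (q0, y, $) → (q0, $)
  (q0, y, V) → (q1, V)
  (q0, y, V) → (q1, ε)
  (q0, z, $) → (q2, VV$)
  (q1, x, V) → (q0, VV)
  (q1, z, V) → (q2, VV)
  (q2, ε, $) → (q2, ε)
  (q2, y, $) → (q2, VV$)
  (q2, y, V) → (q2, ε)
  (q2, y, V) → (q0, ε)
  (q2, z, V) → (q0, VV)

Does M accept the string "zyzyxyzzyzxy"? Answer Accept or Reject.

Reject

No computation consumes all input and empties the stack.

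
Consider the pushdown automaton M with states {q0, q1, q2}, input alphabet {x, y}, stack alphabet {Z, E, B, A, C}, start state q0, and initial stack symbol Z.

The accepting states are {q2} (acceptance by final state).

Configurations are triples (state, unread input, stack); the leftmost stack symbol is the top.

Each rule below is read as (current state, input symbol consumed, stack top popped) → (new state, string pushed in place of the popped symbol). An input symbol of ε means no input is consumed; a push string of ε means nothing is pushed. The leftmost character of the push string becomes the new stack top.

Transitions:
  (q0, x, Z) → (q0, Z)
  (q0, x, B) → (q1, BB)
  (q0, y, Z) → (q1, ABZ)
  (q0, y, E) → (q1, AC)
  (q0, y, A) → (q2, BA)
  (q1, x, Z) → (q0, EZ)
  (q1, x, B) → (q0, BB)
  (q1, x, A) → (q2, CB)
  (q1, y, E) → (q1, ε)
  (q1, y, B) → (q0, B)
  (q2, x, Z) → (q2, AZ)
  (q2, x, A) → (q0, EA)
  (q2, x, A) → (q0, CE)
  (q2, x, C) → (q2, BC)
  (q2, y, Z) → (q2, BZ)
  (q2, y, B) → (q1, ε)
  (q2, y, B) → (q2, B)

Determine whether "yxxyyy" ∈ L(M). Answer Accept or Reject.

One accepting computation: (q0, yxxyyy, Z) ⊢ (q1, xxyyy, ABZ) ⊢ (q2, xyyy, CBBZ) ⊢ (q2, yyy, BCBBZ) ⊢ (q2, yy, BCBBZ) ⊢ (q2, y, BCBBZ) ⊢ (q2, ε, BCBBZ)
All input consumed and state q2 ∈ F.

Accept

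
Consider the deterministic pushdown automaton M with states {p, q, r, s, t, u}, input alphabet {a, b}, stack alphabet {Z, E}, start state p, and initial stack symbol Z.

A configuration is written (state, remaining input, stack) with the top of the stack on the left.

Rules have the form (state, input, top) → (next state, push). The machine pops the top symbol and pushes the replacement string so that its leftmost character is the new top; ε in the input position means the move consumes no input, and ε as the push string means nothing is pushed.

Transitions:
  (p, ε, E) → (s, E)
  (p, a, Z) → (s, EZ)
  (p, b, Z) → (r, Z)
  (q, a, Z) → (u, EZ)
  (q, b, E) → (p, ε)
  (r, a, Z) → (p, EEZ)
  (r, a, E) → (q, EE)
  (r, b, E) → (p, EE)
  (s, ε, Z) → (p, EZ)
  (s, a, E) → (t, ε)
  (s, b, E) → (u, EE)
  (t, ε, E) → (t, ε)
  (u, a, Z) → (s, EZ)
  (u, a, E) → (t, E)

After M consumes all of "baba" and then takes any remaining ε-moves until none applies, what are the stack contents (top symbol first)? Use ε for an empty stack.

Z

(p, baba, Z)
  read b, top Z: go to r, push Z → (r, aba, Z)
  read a, top Z: go to p, push EEZ → (p, ba, EEZ)
  ε-move, top E: go to s, push E → (s, ba, EEZ)
  read b, top E: go to u, push EE → (u, a, EEEZ)
  read a, top E: go to t, push E → (t, ε, EEEZ)
  ε-move, top E: go to t, push ε → (t, ε, EEZ)
  ε-move, top E: go to t, push ε → (t, ε, EZ)
  ε-move, top E: go to t, push ε → (t, ε, Z)
All input consumed in state t with stack Z.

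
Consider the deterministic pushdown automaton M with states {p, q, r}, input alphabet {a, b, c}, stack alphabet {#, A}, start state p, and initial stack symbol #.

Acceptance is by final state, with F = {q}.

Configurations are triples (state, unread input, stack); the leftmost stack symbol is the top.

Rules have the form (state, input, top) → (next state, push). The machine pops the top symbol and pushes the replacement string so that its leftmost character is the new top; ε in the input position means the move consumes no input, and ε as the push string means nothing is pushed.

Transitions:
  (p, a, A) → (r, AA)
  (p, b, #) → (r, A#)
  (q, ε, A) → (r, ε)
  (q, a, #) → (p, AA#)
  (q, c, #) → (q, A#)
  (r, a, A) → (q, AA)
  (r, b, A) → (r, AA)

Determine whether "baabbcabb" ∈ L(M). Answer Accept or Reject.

Reject

(p, baabbcabb, #)
  read b, top #: go to r, push A# → (r, aabbcabb, A#)
  read a, top A: go to q, push AA → (q, abbcabb, AA#)
  ε-move, top A: go to r, push ε → (r, abbcabb, A#)
  read a, top A: go to q, push AA → (q, bbcabb, AA#)
  ε-move, top A: go to r, push ε → (r, bbcabb, A#)
  read b, top A: go to r, push AA → (r, bcabb, AA#)
  read b, top A: go to r, push AA → (r, cabb, AAA#)
No transition applies at (r, cabb, AAA#); input not fully consumed.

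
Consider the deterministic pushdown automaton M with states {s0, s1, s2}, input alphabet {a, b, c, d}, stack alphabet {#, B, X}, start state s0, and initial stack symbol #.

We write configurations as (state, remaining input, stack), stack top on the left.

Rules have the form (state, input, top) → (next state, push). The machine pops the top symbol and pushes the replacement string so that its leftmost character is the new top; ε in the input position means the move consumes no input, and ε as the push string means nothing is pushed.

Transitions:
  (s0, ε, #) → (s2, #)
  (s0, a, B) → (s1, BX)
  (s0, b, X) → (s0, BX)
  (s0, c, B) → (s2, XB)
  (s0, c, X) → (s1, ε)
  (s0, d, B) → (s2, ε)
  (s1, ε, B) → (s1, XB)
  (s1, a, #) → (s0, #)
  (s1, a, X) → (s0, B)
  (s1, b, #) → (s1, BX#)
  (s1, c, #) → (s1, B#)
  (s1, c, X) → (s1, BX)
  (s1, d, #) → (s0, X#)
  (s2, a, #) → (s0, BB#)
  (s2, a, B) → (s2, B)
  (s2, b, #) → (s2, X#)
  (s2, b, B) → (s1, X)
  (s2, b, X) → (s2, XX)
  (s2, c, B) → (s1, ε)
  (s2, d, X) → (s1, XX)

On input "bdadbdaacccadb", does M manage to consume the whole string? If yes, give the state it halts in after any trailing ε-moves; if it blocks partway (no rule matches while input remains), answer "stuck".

s1

(s0, bdadbdaacccadb, #)
  ε-move, top #: go to s2, push # → (s2, bdadbdaacccadb, #)
  read b, top #: go to s2, push X# → (s2, dadbdaacccadb, X#)
  read d, top X: go to s1, push XX → (s1, adbdaacccadb, XX#)
  read a, top X: go to s0, push B → (s0, dbdaacccadb, BX#)
  read d, top B: go to s2, push ε → (s2, bdaacccadb, X#)
  read b, top X: go to s2, push XX → (s2, daacccadb, XX#)
  read d, top X: go to s1, push XX → (s1, aacccadb, XXX#)
  read a, top X: go to s0, push B → (s0, acccadb, BXX#)
  read a, top B: go to s1, push BX → (s1, cccadb, BXXX#)
  ε-move, top B: go to s1, push XB → (s1, cccadb, XBXXX#)
  read c, top X: go to s1, push BX → (s1, ccadb, BXBXXX#)
  ε-move, top B: go to s1, push XB → (s1, ccadb, XBXBXXX#)
  read c, top X: go to s1, push BX → (s1, cadb, BXBXBXXX#)
  ε-move, top B: go to s1, push XB → (s1, cadb, XBXBXBXXX#)
  read c, top X: go to s1, push BX → (s1, adb, BXBXBXBXXX#)
  ε-move, top B: go to s1, push XB → (s1, adb, XBXBXBXBXXX#)
  read a, top X: go to s0, push B → (s0, db, BBXBXBXBXXX#)
  read d, top B: go to s2, push ε → (s2, b, BXBXBXBXXX#)
  read b, top B: go to s1, push X → (s1, ε, XXBXBXBXXX#)
All input consumed; M is in state s1.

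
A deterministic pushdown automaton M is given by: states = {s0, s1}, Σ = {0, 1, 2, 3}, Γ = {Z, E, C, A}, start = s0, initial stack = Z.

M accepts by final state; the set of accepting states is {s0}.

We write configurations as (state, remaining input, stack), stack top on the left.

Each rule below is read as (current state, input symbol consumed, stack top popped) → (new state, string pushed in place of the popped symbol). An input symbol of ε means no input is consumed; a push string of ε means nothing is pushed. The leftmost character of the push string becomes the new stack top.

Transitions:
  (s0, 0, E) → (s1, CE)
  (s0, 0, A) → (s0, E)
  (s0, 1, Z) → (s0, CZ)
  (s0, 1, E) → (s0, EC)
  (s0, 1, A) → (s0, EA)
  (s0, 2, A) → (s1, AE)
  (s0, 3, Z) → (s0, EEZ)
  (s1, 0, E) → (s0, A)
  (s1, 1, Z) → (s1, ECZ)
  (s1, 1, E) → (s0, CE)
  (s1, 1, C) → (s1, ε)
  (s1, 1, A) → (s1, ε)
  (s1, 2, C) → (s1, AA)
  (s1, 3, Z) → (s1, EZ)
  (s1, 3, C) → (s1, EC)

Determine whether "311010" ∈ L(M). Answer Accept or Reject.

(s0, 311010, Z)
  read 3, top Z: go to s0, push EEZ → (s0, 11010, EEZ)
  read 1, top E: go to s0, push EC → (s0, 1010, ECEZ)
  read 1, top E: go to s0, push EC → (s0, 010, ECCEZ)
  read 0, top E: go to s1, push CE → (s1, 10, CECCEZ)
  read 1, top C: go to s1, push ε → (s1, 0, ECCEZ)
  read 0, top E: go to s0, push A → (s0, ε, ACCEZ)
All input consumed; state s0 ∈ F.

Accept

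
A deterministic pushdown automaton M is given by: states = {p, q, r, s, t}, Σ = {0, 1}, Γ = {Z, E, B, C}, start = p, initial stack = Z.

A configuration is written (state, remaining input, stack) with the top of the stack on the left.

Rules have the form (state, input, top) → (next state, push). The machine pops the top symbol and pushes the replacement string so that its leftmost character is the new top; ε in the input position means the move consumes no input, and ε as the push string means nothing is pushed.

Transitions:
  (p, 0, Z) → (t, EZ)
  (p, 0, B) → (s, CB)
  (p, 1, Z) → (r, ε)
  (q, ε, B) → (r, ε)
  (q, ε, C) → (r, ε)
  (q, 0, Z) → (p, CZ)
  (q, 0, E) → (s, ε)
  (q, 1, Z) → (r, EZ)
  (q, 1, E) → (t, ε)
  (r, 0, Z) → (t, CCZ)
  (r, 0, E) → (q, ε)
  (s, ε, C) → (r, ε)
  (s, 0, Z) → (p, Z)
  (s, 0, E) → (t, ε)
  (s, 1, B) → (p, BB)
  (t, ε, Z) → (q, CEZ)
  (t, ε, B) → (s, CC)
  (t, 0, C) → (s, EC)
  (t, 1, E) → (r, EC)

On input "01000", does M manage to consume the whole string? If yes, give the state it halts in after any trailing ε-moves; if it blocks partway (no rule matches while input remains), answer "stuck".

s

(p, 01000, Z)
  read 0, top Z: go to t, push EZ → (t, 1000, EZ)
  read 1, top E: go to r, push EC → (r, 000, ECZ)
  read 0, top E: go to q, push ε → (q, 00, CZ)
  ε-move, top C: go to r, push ε → (r, 00, Z)
  read 0, top Z: go to t, push CCZ → (t, 0, CCZ)
  read 0, top C: go to s, push EC → (s, ε, ECCZ)
All input consumed; M is in state s.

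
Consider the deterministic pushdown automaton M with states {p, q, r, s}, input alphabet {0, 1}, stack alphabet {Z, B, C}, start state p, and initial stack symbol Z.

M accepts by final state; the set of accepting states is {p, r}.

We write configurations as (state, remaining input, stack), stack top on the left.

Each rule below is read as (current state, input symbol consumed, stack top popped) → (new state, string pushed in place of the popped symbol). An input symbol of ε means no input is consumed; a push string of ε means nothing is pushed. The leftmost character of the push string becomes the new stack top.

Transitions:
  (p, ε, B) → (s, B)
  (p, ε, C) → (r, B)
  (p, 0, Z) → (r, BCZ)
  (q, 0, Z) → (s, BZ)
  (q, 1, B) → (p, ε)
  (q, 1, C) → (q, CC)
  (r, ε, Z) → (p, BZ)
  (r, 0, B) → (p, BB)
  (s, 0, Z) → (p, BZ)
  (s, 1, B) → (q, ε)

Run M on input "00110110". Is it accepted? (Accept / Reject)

Accept

(p, 00110110, Z)
  read 0, top Z: go to r, push BCZ → (r, 0110110, BCZ)
  read 0, top B: go to p, push BB → (p, 110110, BBCZ)
  ε-move, top B: go to s, push B → (s, 110110, BBCZ)
  read 1, top B: go to q, push ε → (q, 10110, BCZ)
  read 1, top B: go to p, push ε → (p, 0110, CZ)
  ε-move, top C: go to r, push B → (r, 0110, BZ)
  read 0, top B: go to p, push BB → (p, 110, BBZ)
  ε-move, top B: go to s, push B → (s, 110, BBZ)
  read 1, top B: go to q, push ε → (q, 10, BZ)
  read 1, top B: go to p, push ε → (p, 0, Z)
  read 0, top Z: go to r, push BCZ → (r, ε, BCZ)
All input consumed; state r ∈ F.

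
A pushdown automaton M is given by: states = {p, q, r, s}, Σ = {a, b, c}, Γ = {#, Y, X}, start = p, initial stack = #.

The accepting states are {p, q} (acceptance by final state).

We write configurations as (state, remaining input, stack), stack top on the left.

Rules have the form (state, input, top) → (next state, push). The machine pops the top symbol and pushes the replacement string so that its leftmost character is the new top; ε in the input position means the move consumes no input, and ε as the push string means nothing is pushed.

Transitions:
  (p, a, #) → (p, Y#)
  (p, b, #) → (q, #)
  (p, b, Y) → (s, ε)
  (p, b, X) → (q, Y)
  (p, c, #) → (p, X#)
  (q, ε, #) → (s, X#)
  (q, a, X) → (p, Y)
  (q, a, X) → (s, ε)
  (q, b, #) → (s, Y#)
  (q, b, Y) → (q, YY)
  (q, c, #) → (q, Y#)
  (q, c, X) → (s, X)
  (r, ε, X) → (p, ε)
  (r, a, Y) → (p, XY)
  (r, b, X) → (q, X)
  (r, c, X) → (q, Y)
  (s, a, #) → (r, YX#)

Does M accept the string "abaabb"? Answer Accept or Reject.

Accept

One accepting computation: (p, abaabb, #) ⊢ (p, baabb, Y#) ⊢ (s, aabb, #) ⊢ (r, abb, YX#) ⊢ (p, bb, XYX#) ⊢ (q, b, YYX#) ⊢ (q, ε, YYYX#)
All input consumed and state q ∈ F.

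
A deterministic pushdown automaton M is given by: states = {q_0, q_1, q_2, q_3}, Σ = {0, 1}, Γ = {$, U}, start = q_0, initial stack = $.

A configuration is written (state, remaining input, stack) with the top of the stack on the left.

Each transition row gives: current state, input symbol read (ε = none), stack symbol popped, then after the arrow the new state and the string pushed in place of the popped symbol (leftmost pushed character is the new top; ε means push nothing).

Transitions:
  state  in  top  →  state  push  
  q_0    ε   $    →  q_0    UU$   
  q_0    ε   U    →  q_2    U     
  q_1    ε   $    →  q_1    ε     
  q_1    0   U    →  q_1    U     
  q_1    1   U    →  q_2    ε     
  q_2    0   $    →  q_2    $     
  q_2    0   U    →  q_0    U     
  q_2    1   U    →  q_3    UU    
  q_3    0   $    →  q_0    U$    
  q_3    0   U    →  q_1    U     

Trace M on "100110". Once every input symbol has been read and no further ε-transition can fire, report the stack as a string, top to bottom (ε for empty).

(q_0, 100110, $)
  ε-move, top $: go to q_0, push UU$ → (q_0, 100110, UU$)
  ε-move, top U: go to q_2, push U → (q_2, 100110, UU$)
  read 1, top U: go to q_3, push UU → (q_3, 00110, UUU$)
  read 0, top U: go to q_1, push U → (q_1, 0110, UUU$)
  read 0, top U: go to q_1, push U → (q_1, 110, UUU$)
  read 1, top U: go to q_2, push ε → (q_2, 10, UU$)
  read 1, top U: go to q_3, push UU → (q_3, 0, UUU$)
  read 0, top U: go to q_1, push U → (q_1, ε, UUU$)
All input consumed in state q_1 with stack UUU$.

UUU$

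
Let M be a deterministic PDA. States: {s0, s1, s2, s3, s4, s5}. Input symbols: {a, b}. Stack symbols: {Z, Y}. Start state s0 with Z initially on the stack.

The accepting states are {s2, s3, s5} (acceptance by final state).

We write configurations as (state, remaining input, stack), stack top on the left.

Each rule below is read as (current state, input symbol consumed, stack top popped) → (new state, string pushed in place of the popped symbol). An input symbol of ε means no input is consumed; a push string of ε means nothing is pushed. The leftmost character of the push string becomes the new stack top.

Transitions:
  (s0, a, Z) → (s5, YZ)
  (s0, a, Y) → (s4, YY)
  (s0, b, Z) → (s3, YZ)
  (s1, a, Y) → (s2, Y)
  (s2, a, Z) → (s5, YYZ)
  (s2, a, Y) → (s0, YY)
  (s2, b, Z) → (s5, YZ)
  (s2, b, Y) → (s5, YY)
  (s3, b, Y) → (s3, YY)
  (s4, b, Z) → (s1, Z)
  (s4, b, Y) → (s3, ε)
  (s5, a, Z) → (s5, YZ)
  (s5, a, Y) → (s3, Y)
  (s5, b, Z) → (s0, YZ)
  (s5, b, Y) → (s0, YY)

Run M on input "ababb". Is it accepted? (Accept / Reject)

Accept

(s0, ababb, Z)
  read a, top Z: go to s5, push YZ → (s5, babb, YZ)
  read b, top Y: go to s0, push YY → (s0, abb, YYZ)
  read a, top Y: go to s4, push YY → (s4, bb, YYYZ)
  read b, top Y: go to s3, push ε → (s3, b, YYZ)
  read b, top Y: go to s3, push YY → (s3, ε, YYYZ)
All input consumed; state s3 ∈ F.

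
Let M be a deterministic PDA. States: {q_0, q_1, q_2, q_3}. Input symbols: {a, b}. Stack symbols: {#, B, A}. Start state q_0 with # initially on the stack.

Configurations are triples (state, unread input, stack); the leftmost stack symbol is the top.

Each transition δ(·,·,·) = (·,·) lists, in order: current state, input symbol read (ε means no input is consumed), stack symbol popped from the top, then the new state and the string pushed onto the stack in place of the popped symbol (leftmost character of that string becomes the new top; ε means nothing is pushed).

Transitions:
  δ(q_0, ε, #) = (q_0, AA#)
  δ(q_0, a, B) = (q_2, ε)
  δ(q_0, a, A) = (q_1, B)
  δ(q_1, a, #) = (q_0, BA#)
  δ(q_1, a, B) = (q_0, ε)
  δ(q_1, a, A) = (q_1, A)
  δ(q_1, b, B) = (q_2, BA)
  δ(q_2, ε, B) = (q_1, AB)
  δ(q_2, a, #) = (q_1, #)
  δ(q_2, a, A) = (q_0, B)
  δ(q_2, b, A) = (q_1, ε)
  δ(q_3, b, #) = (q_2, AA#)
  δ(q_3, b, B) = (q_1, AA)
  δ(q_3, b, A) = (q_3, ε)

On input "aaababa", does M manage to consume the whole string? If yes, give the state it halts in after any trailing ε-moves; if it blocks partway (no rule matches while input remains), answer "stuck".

(q_0, aaababa, #) ⊢ (q_0, aaababa, AA#) ⊢ (q_1, aababa, BA#) ⊢ (q_0, ababa, A#) ⊢ (q_1, baba, B#) ⊢ (q_2, aba, BA#) ⊢ (q_1, aba, ABA#) ⊢ (q_1, ba, ABA#)
No transition for (q_1, b, top A); M blocks with input ba remaining.

stuck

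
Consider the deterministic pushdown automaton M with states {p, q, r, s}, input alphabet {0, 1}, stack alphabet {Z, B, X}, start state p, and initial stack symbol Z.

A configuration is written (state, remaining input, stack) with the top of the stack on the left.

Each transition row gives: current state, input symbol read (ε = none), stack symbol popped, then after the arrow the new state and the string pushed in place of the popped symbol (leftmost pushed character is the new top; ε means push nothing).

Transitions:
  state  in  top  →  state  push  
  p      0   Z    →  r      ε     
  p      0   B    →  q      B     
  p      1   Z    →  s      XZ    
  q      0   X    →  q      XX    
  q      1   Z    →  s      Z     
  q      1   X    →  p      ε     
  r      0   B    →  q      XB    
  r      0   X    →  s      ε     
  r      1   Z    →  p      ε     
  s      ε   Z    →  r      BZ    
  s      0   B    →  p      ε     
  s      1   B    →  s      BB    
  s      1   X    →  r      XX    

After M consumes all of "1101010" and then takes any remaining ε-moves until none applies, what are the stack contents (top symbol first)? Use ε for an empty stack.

(p, 1101010, Z)
  read 1, top Z: go to s, push XZ → (s, 101010, XZ)
  read 1, top X: go to r, push XX → (r, 01010, XXZ)
  read 0, top X: go to s, push ε → (s, 1010, XZ)
  read 1, top X: go to r, push XX → (r, 010, XXZ)
  read 0, top X: go to s, push ε → (s, 10, XZ)
  read 1, top X: go to r, push XX → (r, 0, XXZ)
  read 0, top X: go to s, push ε → (s, ε, XZ)
All input consumed in state s with stack XZ.

XZ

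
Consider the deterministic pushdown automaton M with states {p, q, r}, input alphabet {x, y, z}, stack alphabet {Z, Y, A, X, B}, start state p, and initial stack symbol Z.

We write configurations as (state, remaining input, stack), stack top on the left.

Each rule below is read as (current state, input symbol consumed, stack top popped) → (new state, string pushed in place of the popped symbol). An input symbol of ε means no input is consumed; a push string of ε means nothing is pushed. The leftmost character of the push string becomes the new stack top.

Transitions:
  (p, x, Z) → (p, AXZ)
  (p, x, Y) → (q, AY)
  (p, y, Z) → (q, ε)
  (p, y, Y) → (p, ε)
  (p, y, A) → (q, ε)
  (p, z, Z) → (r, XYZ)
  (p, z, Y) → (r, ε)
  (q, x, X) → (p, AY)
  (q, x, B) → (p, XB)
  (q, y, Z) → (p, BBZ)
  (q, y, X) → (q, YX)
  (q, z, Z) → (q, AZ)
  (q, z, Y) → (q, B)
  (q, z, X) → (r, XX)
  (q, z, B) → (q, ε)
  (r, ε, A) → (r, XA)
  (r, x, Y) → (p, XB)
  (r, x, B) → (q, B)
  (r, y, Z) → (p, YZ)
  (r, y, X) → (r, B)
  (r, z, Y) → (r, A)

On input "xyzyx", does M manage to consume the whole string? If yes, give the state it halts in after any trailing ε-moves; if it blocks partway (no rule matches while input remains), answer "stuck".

(p, xyzyx, Z)
  read x, top Z: go to p, push AXZ → (p, yzyx, AXZ)
  read y, top A: go to q, push ε → (q, zyx, XZ)
  read z, top X: go to r, push XX → (r, yx, XXZ)
  read y, top X: go to r, push B → (r, x, BXZ)
  read x, top B: go to q, push B → (q, ε, BXZ)
All input consumed; M is in state q.

q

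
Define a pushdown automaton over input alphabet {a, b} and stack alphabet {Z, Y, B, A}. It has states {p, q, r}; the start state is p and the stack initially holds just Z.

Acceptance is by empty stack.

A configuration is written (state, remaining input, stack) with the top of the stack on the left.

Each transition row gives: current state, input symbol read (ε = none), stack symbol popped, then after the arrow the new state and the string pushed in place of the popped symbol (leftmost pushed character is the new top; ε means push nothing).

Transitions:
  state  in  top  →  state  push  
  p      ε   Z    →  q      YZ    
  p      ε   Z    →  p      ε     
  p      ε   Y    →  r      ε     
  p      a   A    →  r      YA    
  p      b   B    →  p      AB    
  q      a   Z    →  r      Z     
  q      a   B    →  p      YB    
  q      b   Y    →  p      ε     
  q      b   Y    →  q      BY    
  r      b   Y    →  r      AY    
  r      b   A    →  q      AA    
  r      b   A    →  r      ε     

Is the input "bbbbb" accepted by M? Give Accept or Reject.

Accept

One accepting computation: (p, bbbbb, Z) ⊢ (q, bbbbb, YZ) ⊢ (p, bbbb, Z) ⊢ (q, bbbb, YZ) ⊢ (p, bbb, Z) ⊢ (q, bbb, YZ) ⊢ (p, bb, Z) ⊢ (q, bb, YZ) ⊢ (p, b, Z) ⊢ (q, b, YZ) ⊢ (p, ε, Z) ⊢ (p, ε, ε)
All input consumed and the stack is empty.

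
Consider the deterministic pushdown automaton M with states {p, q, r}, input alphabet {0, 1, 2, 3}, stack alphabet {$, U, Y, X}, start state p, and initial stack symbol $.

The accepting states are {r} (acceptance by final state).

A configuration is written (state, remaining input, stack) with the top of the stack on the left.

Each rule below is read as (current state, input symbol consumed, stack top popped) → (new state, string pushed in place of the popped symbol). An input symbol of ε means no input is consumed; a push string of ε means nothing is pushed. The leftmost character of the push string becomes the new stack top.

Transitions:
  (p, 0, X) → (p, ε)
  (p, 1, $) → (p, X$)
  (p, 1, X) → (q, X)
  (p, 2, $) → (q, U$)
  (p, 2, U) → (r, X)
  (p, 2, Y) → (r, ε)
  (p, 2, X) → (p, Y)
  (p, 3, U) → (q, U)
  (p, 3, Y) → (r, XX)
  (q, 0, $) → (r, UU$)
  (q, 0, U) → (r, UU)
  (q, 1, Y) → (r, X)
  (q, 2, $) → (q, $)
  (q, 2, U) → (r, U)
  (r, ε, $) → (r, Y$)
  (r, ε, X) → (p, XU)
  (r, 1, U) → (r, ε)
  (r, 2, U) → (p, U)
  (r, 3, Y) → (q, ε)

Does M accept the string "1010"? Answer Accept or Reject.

Reject

(p, 1010, $) ⊢ (p, 010, X$) ⊢ (p, 10, $) ⊢ (p, 0, X$) ⊢ (p, ε, $)
All input consumed; state p ∉ F and no further ε-move applies.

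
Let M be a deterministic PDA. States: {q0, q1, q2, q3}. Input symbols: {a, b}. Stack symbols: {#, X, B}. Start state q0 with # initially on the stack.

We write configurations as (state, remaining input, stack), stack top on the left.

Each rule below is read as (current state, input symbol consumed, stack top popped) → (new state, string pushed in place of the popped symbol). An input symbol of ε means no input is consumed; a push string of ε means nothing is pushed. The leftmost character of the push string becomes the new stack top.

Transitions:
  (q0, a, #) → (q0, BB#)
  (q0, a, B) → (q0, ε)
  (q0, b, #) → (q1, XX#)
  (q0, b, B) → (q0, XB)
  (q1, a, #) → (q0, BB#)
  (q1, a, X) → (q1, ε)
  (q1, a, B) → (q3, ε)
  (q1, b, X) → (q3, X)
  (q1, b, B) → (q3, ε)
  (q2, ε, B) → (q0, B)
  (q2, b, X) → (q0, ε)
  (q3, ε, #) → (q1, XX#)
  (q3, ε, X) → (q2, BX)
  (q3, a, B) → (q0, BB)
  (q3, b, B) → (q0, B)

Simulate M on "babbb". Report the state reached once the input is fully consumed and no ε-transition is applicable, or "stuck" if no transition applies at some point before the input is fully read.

stuck

(q0, babbb, #) ⊢ (q1, abbb, XX#) ⊢ (q1, bbb, X#) ⊢ (q3, bb, X#) ⊢ (q2, bb, BX#) ⊢ (q0, bb, BX#) ⊢ (q0, b, XBX#)
No transition for (q0, b, top X); M blocks with input b remaining.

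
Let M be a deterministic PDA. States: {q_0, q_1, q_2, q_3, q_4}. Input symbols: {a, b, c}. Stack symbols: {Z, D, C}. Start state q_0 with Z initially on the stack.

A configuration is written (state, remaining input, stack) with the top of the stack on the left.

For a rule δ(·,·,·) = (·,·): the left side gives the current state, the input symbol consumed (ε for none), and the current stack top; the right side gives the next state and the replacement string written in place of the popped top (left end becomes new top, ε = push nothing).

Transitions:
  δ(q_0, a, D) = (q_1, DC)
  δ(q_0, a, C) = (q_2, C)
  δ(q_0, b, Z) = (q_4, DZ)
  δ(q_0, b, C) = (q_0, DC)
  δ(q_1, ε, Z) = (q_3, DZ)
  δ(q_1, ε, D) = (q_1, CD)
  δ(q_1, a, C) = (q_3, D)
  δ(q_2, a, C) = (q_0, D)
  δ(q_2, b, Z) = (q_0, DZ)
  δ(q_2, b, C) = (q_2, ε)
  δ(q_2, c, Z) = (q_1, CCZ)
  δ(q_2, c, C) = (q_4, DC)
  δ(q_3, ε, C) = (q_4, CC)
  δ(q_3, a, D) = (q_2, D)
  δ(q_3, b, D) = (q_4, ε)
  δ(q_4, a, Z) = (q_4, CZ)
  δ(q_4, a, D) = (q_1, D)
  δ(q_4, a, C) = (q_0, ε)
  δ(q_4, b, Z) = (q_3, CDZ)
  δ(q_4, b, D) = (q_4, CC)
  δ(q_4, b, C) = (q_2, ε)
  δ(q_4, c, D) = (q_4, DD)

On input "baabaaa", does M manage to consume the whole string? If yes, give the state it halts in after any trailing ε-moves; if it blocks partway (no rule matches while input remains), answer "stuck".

q_2

(q_0, baabaaa, Z)
  read b, top Z: go to q_4, push DZ → (q_4, aabaaa, DZ)
  read a, top D: go to q_1, push D → (q_1, abaaa, DZ)
  ε-move, top D: go to q_1, push CD → (q_1, abaaa, CDZ)
  read a, top C: go to q_3, push D → (q_3, baaa, DDZ)
  read b, top D: go to q_4, push ε → (q_4, aaa, DZ)
  read a, top D: go to q_1, push D → (q_1, aa, DZ)
  ε-move, top D: go to q_1, push CD → (q_1, aa, CDZ)
  read a, top C: go to q_3, push D → (q_3, a, DDZ)
  read a, top D: go to q_2, push D → (q_2, ε, DDZ)
All input consumed; M is in state q_2.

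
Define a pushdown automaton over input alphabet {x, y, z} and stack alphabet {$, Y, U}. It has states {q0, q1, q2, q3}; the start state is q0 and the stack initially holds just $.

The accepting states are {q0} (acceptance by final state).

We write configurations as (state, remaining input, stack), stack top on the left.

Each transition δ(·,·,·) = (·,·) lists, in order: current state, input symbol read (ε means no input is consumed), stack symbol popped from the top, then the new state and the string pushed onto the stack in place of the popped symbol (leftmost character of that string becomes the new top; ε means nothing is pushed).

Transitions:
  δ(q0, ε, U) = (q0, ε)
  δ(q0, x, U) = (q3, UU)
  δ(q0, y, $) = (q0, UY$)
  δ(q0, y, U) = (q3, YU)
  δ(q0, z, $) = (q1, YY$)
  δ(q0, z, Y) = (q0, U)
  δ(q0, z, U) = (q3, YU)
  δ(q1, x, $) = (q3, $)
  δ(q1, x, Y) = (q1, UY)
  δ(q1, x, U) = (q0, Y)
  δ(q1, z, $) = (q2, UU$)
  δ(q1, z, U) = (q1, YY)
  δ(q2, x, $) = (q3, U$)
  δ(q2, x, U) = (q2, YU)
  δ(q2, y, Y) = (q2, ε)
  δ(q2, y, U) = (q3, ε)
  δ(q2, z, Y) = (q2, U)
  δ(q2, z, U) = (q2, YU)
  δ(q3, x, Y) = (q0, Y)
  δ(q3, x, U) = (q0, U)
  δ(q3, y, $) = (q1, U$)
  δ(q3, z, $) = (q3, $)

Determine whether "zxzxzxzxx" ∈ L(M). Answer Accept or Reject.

Accept

One accepting computation: (q0, zxzxzxzxx, $) ⊢ (q1, xzxzxzxx, YY$) ⊢ (q1, zxzxzxx, UYY$) ⊢ (q1, xzxzxx, YYYY$) ⊢ (q1, zxzxx, UYYYY$) ⊢ (q1, xzxx, YYYYYY$) ⊢ (q1, zxx, UYYYYYY$) ⊢ (q1, xx, YYYYYYYY$) ⊢ (q1, x, UYYYYYYYY$) ⊢ (q0, ε, YYYYYYYYY$)
All input consumed and state q0 ∈ F.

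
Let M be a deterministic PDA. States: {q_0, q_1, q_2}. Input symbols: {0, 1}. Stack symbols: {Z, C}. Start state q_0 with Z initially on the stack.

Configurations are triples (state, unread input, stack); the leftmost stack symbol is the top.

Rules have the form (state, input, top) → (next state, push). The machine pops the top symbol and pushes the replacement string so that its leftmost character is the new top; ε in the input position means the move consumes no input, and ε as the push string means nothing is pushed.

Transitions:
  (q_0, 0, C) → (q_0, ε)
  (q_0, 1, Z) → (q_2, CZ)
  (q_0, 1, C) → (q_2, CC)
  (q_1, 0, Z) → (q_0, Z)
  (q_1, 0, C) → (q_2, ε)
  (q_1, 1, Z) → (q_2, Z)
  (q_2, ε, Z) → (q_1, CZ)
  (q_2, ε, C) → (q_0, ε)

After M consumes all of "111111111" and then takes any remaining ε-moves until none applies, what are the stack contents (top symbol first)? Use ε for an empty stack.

(q_0, 111111111, Z)
  read 1, top Z: go to q_2, push CZ → (q_2, 11111111, CZ)
  ε-move, top C: go to q_0, push ε → (q_0, 11111111, Z)
  read 1, top Z: go to q_2, push CZ → (q_2, 1111111, CZ)
  ε-move, top C: go to q_0, push ε → (q_0, 1111111, Z)
  read 1, top Z: go to q_2, push CZ → (q_2, 111111, CZ)
  ε-move, top C: go to q_0, push ε → (q_0, 111111, Z)
  read 1, top Z: go to q_2, push CZ → (q_2, 11111, CZ)
  ε-move, top C: go to q_0, push ε → (q_0, 11111, Z)
  read 1, top Z: go to q_2, push CZ → (q_2, 1111, CZ)
  ε-move, top C: go to q_0, push ε → (q_0, 1111, Z)
  read 1, top Z: go to q_2, push CZ → (q_2, 111, CZ)
  ε-move, top C: go to q_0, push ε → (q_0, 111, Z)
  read 1, top Z: go to q_2, push CZ → (q_2, 11, CZ)
  ε-move, top C: go to q_0, push ε → (q_0, 11, Z)
  read 1, top Z: go to q_2, push CZ → (q_2, 1, CZ)
  ε-move, top C: go to q_0, push ε → (q_0, 1, Z)
  read 1, top Z: go to q_2, push CZ → (q_2, ε, CZ)
  ε-move, top C: go to q_0, push ε → (q_0, ε, Z)
All input consumed in state q_0 with stack Z.

Z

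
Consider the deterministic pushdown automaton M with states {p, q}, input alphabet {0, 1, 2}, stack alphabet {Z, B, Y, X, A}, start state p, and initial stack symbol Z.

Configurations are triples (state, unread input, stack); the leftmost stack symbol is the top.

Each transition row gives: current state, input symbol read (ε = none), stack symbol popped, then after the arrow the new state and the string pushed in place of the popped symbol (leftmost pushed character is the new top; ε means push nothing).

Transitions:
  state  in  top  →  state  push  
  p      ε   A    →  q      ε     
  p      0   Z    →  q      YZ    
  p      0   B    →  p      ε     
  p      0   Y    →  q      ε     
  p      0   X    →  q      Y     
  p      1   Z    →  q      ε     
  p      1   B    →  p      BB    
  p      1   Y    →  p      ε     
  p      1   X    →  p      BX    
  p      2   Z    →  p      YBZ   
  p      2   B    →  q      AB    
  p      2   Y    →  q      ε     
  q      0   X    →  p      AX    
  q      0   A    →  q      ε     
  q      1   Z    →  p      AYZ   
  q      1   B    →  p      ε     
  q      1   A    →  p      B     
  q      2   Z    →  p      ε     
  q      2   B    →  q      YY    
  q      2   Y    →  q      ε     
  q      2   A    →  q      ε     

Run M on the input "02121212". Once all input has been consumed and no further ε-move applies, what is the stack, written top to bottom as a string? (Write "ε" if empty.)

(p, 02121212, Z) ⊢ (q, 2121212, YZ) ⊢ (q, 121212, Z) ⊢ (p, 21212, AYZ) ⊢ (q, 21212, YZ) ⊢ (q, 1212, Z) ⊢ (p, 212, AYZ) ⊢ (q, 212, YZ) ⊢ (q, 12, Z) ⊢ (p, 2, AYZ) ⊢ (q, 2, YZ) ⊢ (q, ε, Z)
All input consumed in state q with stack Z.

Z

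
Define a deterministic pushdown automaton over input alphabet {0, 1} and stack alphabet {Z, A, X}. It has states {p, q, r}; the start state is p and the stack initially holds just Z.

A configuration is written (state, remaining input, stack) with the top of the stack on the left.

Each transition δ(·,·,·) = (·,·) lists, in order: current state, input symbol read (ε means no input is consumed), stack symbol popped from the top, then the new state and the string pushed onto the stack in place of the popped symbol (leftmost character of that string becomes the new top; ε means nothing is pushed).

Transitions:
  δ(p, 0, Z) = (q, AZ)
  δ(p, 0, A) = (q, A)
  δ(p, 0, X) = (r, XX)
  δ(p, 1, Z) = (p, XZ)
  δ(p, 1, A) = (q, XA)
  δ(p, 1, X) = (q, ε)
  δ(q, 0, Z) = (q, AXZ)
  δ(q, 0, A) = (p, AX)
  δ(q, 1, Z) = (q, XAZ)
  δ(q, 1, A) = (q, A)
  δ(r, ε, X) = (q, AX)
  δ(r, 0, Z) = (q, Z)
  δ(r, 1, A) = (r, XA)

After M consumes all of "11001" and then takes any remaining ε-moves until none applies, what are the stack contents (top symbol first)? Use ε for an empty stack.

XAXXZ

(p, 11001, Z) ⊢ (p, 1001, XZ) ⊢ (q, 001, Z) ⊢ (q, 01, AXZ) ⊢ (p, 1, AXXZ) ⊢ (q, ε, XAXXZ)
All input consumed in state q with stack XAXXZ.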